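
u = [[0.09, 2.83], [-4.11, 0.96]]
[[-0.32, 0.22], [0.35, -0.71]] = u @ [[-0.11,0.19], [-0.11,0.07]]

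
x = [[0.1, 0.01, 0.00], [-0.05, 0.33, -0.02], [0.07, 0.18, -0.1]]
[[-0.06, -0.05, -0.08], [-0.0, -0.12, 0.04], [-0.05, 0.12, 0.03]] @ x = [[-0.01, -0.03, 0.01], [0.01, -0.03, -0.00], [-0.01, 0.04, -0.01]]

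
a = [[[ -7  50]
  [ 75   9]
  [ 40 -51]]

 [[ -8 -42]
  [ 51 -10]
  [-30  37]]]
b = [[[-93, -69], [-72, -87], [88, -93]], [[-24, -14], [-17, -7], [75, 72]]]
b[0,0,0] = -93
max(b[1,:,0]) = 75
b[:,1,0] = [-72, -17]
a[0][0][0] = -7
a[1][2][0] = -30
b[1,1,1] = -7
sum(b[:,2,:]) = 142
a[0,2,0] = 40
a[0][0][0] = -7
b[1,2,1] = 72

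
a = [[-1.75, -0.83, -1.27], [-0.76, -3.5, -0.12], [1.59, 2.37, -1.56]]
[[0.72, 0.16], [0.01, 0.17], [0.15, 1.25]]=a @[[-0.25, 0.38], [0.06, -0.11], [-0.26, -0.58]]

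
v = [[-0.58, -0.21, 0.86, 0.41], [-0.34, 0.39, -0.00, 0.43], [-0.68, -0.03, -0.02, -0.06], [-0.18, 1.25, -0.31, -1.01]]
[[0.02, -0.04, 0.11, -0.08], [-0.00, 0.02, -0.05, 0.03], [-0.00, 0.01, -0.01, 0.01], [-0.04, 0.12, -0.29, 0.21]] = v@[[0.00, -0.01, 0.02, -0.01], [-0.02, 0.07, -0.17, 0.12], [0.01, -0.03, 0.08, -0.05], [0.01, -0.02, 0.05, -0.04]]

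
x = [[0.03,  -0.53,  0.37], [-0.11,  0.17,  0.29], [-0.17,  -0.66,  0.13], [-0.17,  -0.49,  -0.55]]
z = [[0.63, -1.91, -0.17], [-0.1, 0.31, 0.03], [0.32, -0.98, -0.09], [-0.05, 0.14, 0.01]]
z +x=[[0.66, -2.44, 0.20], [-0.21, 0.48, 0.32], [0.15, -1.64, 0.04], [-0.22, -0.35, -0.54]]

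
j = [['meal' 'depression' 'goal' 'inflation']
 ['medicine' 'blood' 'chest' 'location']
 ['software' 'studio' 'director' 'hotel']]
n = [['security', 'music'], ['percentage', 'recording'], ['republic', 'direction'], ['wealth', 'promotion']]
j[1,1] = 'blood'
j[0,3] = 'inflation'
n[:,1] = ['music', 'recording', 'direction', 'promotion']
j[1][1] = 'blood'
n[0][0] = 'security'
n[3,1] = 'promotion'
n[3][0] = 'wealth'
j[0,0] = 'meal'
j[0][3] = 'inflation'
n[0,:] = ['security', 'music']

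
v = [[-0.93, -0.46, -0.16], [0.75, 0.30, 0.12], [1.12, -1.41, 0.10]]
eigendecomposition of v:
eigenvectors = [[(0.14-0.23j),(0.14+0.23j),(-0.14+0j)], [-0.14+0.17j,(-0.14-0.17j),(-0.06+0j)], [-0.94+0.00j,-0.94-0.00j,(0.99+0j)]]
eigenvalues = [(-0.28+0.54j), (-0.28-0.54j), (0.03+0j)]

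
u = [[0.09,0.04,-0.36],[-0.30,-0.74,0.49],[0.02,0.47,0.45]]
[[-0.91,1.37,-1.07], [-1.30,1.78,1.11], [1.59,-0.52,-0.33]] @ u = [[-0.51, -1.55, 0.52], [-0.63, -0.85, 1.84], [0.29, 0.29, -0.98]]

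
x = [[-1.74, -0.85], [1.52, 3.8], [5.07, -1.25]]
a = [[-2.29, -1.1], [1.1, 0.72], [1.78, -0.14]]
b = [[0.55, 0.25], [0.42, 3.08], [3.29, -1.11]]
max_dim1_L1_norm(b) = 4.4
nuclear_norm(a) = 4.10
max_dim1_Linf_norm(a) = 2.29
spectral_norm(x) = 5.58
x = b + a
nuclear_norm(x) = 9.66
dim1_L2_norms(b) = [0.6, 3.11, 3.47]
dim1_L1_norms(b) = [0.8, 3.5, 4.4]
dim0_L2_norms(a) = [3.1, 1.32]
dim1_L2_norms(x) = [1.94, 4.09, 5.22]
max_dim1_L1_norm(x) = 6.32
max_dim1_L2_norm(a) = 2.54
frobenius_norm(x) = 6.91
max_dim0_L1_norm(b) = 4.44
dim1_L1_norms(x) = [2.59, 5.32, 6.32]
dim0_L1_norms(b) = [4.26, 4.44]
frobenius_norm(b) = 4.70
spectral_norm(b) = 3.64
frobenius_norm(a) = 3.37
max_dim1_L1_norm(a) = 3.39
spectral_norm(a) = 3.27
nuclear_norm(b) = 6.61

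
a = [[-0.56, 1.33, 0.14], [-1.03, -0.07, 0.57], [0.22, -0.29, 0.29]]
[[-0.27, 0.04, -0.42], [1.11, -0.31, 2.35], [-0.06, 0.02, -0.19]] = a @ [[-1.07, 0.29, -2.29],[-0.65, 0.15, -1.26],[-0.06, -0.01, -0.17]]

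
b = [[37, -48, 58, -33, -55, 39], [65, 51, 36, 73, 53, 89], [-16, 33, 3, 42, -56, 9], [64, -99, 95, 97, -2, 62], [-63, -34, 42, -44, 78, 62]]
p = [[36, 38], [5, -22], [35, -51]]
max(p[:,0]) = 36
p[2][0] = 35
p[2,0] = 35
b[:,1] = [-48, 51, 33, -99, -34]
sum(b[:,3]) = 135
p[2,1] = -51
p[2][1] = -51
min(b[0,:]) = -55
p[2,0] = 35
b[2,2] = 3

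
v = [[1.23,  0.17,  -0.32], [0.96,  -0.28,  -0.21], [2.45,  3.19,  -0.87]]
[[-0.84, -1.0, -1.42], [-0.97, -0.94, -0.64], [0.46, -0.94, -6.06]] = v @ [[-0.76, -0.84, -0.99], [0.76, 0.38, -1.13], [0.12, 0.11, 0.04]]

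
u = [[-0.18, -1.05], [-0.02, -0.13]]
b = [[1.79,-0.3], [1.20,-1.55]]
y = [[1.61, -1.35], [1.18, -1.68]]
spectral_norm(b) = 2.49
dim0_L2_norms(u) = [0.18, 1.06]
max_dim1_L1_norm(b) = 2.75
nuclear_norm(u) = 1.08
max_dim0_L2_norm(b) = 2.16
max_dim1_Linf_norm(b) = 1.79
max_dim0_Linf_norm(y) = 1.68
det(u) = 0.00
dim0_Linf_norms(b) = [1.79, 1.55]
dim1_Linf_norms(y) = [1.61, 1.68]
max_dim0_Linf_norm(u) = 1.05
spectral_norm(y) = 2.91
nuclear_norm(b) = 3.46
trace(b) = 0.24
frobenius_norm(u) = 1.07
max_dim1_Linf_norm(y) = 1.68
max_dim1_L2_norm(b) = 1.96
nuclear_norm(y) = 3.29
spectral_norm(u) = 1.07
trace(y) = -0.07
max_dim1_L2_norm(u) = 1.07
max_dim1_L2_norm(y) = 2.1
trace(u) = -0.31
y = u + b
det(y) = -1.11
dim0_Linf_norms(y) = [1.61, 1.68]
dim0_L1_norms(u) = [0.2, 1.18]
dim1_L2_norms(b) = [1.81, 1.96]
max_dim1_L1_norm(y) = 2.96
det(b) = -2.41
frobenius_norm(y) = 2.94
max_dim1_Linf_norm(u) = 1.05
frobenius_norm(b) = 2.67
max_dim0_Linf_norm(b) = 1.79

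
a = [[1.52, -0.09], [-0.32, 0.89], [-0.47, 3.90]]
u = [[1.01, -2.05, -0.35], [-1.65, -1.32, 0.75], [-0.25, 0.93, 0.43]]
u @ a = [[2.36, -3.28],[-2.44, 1.9],[-0.88, 2.53]]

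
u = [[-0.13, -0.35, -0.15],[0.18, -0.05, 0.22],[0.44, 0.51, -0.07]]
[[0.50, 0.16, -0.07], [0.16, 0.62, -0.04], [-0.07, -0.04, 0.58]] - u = [[0.63,0.51,0.08], [-0.02,0.67,-0.26], [-0.51,-0.55,0.65]]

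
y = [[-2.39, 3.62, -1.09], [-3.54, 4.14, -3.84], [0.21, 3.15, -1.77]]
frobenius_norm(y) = 8.80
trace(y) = -0.02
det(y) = -23.90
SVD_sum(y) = [[-1.98, 3.17, -2.14], [-3.03, 4.84, -3.27], [-1.43, 2.28, -1.54]] + [[-0.13,-0.08,0.01],[-0.66,-0.4,0.03],[1.60,0.95,-0.07]] + [[-0.27, 0.53, 1.04],[0.16, -0.31, -0.60],[0.04, -0.08, -0.16]]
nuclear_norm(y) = 11.87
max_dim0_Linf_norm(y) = 4.14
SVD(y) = [[-0.51, 0.08, 0.86], [-0.78, 0.38, -0.50], [-0.37, -0.92, -0.14]] @ diag([8.454729781021575, 2.020227446504596, 1.398972978401084]) @ [[0.46, -0.74, 0.50],[-0.86, -0.51, 0.04],[-0.23, 0.44, 0.87]]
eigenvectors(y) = [[(-0.67+0j), 0.37-0.29j, 0.37+0.29j], [(0.08+0j), (0.72+0j), (0.72-0j)], [0.74+0.00j, 0.28-0.43j, 0.28+0.43j]]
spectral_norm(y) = 8.45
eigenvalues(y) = [(-1.62+0j), (0.8+3.76j), (0.8-3.76j)]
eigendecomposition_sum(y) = [[-0.91-0.00j, (0.23-0j), 0.62+0.00j], [(0.11+0j), (-0.03+0j), (-0.07-0j)], [(1+0j), -0.26+0.00j, (-0.68-0j)]] + [[(-0.74+1.02j), (1.69-0.08j), -0.85+0.93j], [(-1.82+0.52j), (2.08+1.48j), (-1.88+0.31j)], [-0.40+1.30j, 1.70-0.68j, -0.54+1.25j]] + [[-0.74-1.02j, (1.69+0.08j), (-0.85-0.93j)], [(-1.82-0.52j), 2.08-1.48j, -1.88-0.31j], [(-0.4-1.3j), (1.7+0.68j), -0.54-1.25j]]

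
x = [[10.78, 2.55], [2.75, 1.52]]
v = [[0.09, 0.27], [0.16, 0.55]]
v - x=[[-10.69, -2.28], [-2.59, -0.97]]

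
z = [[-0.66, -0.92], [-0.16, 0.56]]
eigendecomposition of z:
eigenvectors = [[-0.99, 0.57], [-0.12, -0.82]]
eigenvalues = [-0.77, 0.67]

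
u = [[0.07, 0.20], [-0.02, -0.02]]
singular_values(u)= [0.21, 0.01]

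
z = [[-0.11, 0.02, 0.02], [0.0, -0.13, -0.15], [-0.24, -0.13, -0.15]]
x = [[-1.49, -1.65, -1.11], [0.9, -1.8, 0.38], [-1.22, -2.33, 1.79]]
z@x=[[0.16, 0.1, 0.17], [0.07, 0.58, -0.32], [0.42, 0.98, -0.05]]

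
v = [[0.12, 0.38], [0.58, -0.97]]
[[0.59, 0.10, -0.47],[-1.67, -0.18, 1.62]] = v @ [[-0.18, 0.07, 0.49], [1.61, 0.23, -1.38]]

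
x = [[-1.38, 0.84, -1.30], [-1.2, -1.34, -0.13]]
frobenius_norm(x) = 2.75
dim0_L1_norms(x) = [2.58, 2.18, 1.43]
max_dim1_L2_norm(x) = 2.07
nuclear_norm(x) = 3.86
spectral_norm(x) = 2.16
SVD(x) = [[-0.89,  -0.45],[-0.45,  0.89]] @ diag([2.1563905570157256, 1.703666565268394]) @ [[0.82, -0.07, 0.57], [-0.27, -0.92, 0.27]]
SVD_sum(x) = [[-1.58,0.14,-1.09], [-0.79,0.07,-0.55]] + [[0.20,0.70,-0.21], [-0.41,-1.41,0.42]]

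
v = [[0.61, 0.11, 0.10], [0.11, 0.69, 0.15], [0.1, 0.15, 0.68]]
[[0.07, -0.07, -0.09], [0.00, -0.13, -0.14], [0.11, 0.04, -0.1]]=v@[[0.10, -0.09, -0.11], [-0.05, -0.2, -0.17], [0.16, 0.11, -0.09]]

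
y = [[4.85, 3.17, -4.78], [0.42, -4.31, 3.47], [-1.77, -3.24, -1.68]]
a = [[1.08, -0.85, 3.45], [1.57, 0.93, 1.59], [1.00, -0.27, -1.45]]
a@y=[[-1.23,-4.09,-13.91], [5.19,-4.18,-6.95], [7.3,9.03,-3.28]]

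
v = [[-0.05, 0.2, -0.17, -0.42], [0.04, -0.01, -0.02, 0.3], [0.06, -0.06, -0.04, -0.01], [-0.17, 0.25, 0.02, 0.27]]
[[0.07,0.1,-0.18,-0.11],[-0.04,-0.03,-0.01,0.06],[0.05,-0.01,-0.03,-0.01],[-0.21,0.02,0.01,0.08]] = v @ [[0.85, 0.01, -0.03, -0.25], [0.01, 0.22, -0.08, -0.1], [-0.03, -0.08, 0.91, 0.03], [-0.25, -0.10, 0.03, 0.24]]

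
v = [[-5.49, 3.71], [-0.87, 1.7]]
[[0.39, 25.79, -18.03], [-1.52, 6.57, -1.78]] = v @ [[-1.03, -3.19, 3.94], [-1.42, 2.23, 0.97]]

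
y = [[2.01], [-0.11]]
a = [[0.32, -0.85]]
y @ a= [[0.64, -1.71], [-0.04, 0.09]]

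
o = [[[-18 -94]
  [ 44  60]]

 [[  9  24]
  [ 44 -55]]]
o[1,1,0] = 44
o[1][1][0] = 44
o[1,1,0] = 44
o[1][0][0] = 9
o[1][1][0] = 44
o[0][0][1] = -94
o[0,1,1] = 60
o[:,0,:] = [[-18, -94], [9, 24]]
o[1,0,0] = 9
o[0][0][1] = -94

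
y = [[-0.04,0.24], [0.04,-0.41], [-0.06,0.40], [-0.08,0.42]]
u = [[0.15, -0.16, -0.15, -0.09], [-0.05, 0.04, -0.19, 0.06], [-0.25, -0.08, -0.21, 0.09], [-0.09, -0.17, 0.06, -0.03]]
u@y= [[0.00, 0.0], [0.01, -0.08], [0.01, -0.07], [-0.0, 0.06]]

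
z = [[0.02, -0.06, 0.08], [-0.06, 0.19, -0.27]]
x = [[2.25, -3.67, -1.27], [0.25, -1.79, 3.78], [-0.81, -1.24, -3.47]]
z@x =[[-0.03,-0.07,-0.53], [0.13,0.21,1.73]]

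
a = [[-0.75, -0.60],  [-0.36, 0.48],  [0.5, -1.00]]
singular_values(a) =[1.29, 0.93]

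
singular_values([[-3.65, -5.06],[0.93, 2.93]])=[6.9, 0.87]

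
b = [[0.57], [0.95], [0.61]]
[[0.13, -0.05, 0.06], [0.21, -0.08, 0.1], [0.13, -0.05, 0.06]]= b @ [[0.22, -0.08, 0.1]]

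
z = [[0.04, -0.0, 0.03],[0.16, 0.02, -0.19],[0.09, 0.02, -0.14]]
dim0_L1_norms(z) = [0.29, 0.04, 0.36]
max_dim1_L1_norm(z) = 0.37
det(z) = 0.00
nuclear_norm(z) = 0.36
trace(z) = -0.08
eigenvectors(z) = [[0.1, -0.58, 0.06], [-0.83, -0.74, -0.99], [-0.55, -0.34, -0.11]]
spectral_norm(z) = 0.30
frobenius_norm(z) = 0.30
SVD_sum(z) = [[0.0, 0.00, -0.0], [0.15, 0.02, -0.2], [0.1, 0.02, -0.13]] + [[0.04, -0.00, 0.03], [0.01, -0.00, 0.01], [-0.01, 0.00, -0.01]] + [[-0.0, 0.00, 0.00], [0.00, -0.00, -0.0], [-0.00, 0.00, 0.0]]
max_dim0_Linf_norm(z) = 0.19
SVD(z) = [[-0.00, 0.94, 0.34], [-0.83, 0.19, -0.52], [-0.56, -0.28, 0.78]] @ diag([0.2997584718371998, 0.05308772555819696, 0.005152859098043781]) @ [[-0.61, -0.09, 0.79], [0.79, -0.04, 0.61], [-0.03, 1.00, 0.10]]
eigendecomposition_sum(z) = [[-0.01, -0.00, 0.03], [0.09, 0.03, -0.22], [0.06, 0.02, -0.15]] + [[0.05, 0.0, 0.01],[0.07, 0.00, 0.01],[0.03, 0.0, 0.0]] + [[-0.0, 0.0, -0.00], [0.00, -0.01, 0.02], [0.00, -0.0, 0.0]]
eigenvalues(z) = [-0.13, 0.06, -0.01]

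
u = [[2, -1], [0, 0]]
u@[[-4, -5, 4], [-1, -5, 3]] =[[-7, -5, 5], [0, 0, 0]]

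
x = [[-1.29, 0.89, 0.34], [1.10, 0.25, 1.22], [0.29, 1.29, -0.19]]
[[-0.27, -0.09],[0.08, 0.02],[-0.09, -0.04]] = x@ [[0.13, 0.04], [-0.1, -0.04], [-0.03, -0.01]]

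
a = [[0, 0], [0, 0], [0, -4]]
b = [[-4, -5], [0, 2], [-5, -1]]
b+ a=[[-4, -5], [0, 2], [-5, -5]]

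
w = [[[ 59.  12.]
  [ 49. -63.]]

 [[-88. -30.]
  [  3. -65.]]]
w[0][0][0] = 59.0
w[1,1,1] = -65.0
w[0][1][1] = -63.0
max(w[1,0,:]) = -30.0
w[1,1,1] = -65.0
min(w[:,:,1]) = -65.0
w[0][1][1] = -63.0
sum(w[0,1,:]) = -14.0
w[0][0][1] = 12.0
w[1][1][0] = 3.0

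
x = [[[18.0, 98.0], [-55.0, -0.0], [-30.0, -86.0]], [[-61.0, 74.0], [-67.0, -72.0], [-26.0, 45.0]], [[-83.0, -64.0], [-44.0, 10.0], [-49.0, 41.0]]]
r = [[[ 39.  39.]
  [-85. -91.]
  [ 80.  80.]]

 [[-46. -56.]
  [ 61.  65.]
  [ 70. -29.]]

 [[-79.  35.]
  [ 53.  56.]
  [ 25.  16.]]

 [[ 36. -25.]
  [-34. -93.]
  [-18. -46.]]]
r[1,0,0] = -46.0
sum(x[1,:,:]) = -107.0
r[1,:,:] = [[-46.0, -56.0], [61.0, 65.0], [70.0, -29.0]]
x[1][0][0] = -61.0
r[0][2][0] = 80.0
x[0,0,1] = 98.0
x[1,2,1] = 45.0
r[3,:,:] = [[36.0, -25.0], [-34.0, -93.0], [-18.0, -46.0]]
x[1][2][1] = 45.0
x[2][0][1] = -64.0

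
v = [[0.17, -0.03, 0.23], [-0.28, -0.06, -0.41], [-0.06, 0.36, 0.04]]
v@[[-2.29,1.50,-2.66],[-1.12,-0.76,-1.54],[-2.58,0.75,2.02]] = [[-0.95, 0.45, 0.06], [1.77, -0.68, 0.01], [-0.37, -0.33, -0.31]]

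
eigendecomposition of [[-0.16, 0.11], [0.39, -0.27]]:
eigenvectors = [[0.57, -0.38],[0.82, 0.93]]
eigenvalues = [-0.0, -0.43]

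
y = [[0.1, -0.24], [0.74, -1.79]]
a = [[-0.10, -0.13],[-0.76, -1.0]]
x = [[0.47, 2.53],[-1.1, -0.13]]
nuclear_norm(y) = 1.96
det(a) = 0.00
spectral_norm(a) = 1.27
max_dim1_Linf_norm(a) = 1.0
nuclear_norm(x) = 3.65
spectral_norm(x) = 2.60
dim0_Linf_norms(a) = [0.76, 1.0]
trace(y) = -1.69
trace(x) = 0.34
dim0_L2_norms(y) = [0.75, 1.81]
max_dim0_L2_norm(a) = 1.01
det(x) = 2.72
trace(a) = -1.10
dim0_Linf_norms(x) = [1.1, 2.53]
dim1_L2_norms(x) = [2.57, 1.11]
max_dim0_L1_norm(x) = 2.66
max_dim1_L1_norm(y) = 2.53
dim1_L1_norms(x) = [3.0, 1.23]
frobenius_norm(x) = 2.80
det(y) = -0.00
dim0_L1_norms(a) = [0.86, 1.13]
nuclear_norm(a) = 1.27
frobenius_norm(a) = 1.27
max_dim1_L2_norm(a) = 1.26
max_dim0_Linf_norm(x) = 2.53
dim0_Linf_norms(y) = [0.74, 1.79]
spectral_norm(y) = 1.95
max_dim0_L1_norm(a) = 1.13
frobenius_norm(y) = 1.95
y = a @ x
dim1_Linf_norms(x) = [2.53, 1.1]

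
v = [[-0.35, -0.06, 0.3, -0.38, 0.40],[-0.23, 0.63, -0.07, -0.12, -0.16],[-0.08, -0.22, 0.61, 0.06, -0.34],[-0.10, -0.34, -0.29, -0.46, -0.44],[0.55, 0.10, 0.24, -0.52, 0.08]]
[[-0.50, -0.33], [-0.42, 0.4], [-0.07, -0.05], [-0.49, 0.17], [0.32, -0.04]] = v@[[1.11, 0.02], [-0.08, 0.46], [0.08, -0.23], [0.61, -0.01], [0.24, -0.58]]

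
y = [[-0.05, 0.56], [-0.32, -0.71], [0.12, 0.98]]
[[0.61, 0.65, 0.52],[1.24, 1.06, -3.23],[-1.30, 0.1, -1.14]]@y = [[-0.18, 0.39], [-0.79, -3.22], [-0.10, -1.92]]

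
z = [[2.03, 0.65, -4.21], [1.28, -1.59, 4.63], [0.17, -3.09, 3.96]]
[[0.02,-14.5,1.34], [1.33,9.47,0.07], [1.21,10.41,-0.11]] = z @ [[0.33, -1.92, 0.41], [-0.22, -0.31, -0.12], [0.12, 2.47, -0.14]]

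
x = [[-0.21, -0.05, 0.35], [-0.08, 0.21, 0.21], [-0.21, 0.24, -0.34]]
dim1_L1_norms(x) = [0.61, 0.5, 0.79]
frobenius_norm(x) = 0.69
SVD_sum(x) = [[-0.01, -0.10, 0.34], [-0.00, -0.04, 0.14], [0.01, 0.1, -0.37]] + [[-0.13, 0.12, 0.03], [-0.17, 0.16, 0.04], [-0.18, 0.17, 0.04]] + [[-0.07, -0.07, -0.02], [0.09, 0.09, 0.03], [-0.03, -0.03, -0.01]]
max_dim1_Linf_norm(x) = 0.35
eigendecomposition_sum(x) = [[-0.10+0.19j, (-0.04-0.11j), 0.17+0.23j], [(-0.01+0.07j), -0.03-0.03j, (0.08+0.05j)], [-0.09-0.10j, 0.08-0.00j, (-0.18+0.05j)]] + [[(-0.1-0.19j), -0.04+0.11j, 0.17-0.23j], [-0.01-0.07j, (-0.03+0.03j), (0.08-0.05j)], [(-0.09+0.1j), 0.08+0.00j, -0.18-0.05j]] + [[-0.01-0.00j, (0.04-0j), 0.01+0.00j], [(-0.07-0j), 0.26-0.00j, 0.05+0.00j], [-0.02-0.00j, 0.09-0.00j, 0.02+0.00j]]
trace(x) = -0.34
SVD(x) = [[-0.65, 0.46, -0.60],[-0.27, 0.60, 0.75],[0.71, 0.65, -0.27]] @ diag([0.5457672774953981, 0.38903088485417775, 0.1783060555472999]) @ [[0.01, 0.27, -0.96], [-0.72, 0.67, 0.18], [0.69, 0.7, 0.20]]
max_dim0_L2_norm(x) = 0.53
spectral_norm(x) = 0.55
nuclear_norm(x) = 1.11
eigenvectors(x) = [[(0.81+0j), (0.81-0j), -0.14+0.00j],  [0.24-0.10j, (0.24+0.1j), -0.94+0.00j],  [(-0.19+0.49j), -0.19-0.49j, (-0.32+0j)]]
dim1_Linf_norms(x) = [0.35, 0.21, 0.34]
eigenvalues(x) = [(-0.31+0.22j), (-0.31-0.22j), (0.27+0j)]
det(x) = 0.04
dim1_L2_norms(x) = [0.41, 0.31, 0.47]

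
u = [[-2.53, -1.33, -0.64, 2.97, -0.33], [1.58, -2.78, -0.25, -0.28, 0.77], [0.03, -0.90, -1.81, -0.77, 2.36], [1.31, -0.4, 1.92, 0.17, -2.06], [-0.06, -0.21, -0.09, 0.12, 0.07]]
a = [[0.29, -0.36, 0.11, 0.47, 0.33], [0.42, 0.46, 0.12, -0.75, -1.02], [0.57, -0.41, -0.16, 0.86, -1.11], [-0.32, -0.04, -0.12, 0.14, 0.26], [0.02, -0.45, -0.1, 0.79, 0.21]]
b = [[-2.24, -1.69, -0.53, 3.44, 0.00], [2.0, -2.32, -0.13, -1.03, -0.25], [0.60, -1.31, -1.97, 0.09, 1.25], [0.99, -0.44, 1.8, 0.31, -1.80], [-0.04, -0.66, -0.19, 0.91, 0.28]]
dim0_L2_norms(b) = [3.22, 3.25, 2.73, 3.72, 2.22]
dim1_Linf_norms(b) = [3.44, 2.32, 1.97, 1.8, 0.91]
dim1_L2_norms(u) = [4.18, 3.31, 3.2, 3.14, 0.27]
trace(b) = -5.94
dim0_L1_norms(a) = [1.62, 1.72, 0.61, 3.01, 2.93]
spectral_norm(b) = 4.78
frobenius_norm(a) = 2.48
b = u + a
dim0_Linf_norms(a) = [0.57, 0.46, 0.16, 0.86, 1.11]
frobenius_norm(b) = 6.87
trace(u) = -6.88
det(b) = -8.54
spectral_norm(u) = 4.43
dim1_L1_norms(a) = [1.56, 2.77, 3.11, 0.88, 1.57]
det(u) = 0.00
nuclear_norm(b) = 12.51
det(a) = 0.00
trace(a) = 0.94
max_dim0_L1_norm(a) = 3.01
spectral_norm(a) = 1.75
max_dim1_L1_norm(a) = 3.11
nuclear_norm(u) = 11.99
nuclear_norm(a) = 3.91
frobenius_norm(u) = 6.97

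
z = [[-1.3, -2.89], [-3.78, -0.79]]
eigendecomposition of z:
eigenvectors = [[-0.69, 0.63], [-0.73, -0.78]]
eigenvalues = [-4.36, 2.27]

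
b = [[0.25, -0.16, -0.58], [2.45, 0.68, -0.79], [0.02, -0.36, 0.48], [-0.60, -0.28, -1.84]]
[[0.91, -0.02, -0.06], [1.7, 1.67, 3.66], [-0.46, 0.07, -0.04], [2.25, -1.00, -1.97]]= b @ [[0.39, 0.71, 1.42],  [-0.41, 0.22, 0.83],  [-1.29, 0.28, 0.48]]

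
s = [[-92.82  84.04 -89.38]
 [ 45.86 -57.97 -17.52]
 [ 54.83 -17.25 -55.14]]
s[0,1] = 84.04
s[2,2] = -55.14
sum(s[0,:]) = -98.15999999999998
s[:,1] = [84.04, -57.97, -17.25]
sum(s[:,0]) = 7.8700000000000045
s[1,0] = 45.86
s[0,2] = -89.38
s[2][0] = 54.83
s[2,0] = 54.83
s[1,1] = -57.97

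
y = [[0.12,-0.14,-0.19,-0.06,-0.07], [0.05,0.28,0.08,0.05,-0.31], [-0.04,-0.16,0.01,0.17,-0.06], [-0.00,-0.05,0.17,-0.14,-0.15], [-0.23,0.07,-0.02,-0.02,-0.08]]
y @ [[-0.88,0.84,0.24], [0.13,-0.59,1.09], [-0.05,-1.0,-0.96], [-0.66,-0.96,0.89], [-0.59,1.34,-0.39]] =[[-0.03, 0.34, 0.03], [0.14, -0.67, 0.41], [-0.06, -0.19, -0.02], [0.17, -0.21, -0.28], [0.27, -0.30, 0.05]]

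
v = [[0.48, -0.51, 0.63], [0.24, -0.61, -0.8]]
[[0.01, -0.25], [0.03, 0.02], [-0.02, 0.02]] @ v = [[-0.06,0.15,0.21], [0.02,-0.03,0.00], [-0.00,-0.00,-0.03]]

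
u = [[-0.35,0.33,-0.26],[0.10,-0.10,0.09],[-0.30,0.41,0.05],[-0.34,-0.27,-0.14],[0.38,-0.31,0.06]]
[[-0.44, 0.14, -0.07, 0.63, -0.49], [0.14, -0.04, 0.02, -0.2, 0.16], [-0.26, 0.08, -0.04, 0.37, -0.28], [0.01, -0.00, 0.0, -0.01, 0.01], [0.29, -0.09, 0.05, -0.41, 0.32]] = u @ [[0.15, -0.05, 0.03, -0.22, 0.17],  [-0.60, 0.19, -0.1, 0.86, -0.66],  [0.72, -0.22, 0.12, -1.03, 0.80]]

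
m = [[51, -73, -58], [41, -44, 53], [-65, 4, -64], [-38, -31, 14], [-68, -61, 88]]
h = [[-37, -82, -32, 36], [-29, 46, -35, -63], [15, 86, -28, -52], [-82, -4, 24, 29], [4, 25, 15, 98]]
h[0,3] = 36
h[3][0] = -82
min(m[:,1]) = -73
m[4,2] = 88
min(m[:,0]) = -68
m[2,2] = -64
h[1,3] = -63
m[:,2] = [-58, 53, -64, 14, 88]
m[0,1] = -73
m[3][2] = 14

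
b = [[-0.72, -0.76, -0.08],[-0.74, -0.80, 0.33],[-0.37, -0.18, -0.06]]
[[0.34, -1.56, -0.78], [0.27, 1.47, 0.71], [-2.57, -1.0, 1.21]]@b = [[1.2, 1.13, -0.50], [-1.54, -1.51, 0.42], [2.14, 2.54, -0.20]]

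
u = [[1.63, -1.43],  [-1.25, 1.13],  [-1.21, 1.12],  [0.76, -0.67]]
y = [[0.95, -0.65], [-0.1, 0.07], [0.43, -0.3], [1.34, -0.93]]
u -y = [[0.68,-0.78], [-1.15,1.06], [-1.64,1.42], [-0.58,0.26]]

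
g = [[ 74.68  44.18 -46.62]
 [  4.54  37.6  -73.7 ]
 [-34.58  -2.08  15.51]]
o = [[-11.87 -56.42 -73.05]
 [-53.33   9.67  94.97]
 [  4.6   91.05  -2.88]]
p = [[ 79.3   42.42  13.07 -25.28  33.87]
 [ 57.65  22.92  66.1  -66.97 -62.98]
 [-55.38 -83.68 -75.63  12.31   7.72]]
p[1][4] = -62.98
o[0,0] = -11.87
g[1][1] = 37.6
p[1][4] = -62.98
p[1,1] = 22.92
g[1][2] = -73.7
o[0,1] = -56.42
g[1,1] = 37.6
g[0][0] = 74.68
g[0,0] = 74.68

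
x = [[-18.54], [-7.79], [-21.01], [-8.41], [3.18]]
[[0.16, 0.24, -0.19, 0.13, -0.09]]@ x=[[-2.22]]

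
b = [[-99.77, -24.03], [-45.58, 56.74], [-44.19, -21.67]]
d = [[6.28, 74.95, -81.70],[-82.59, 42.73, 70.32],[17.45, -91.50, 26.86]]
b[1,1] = 56.74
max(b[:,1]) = 56.74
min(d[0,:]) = -81.7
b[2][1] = -21.67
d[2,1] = -91.5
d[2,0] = 17.45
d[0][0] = 6.28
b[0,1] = -24.03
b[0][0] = -99.77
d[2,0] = 17.45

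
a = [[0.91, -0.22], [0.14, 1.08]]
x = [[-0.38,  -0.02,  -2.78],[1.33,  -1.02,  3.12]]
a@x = [[-0.64, 0.21, -3.22], [1.38, -1.1, 2.98]]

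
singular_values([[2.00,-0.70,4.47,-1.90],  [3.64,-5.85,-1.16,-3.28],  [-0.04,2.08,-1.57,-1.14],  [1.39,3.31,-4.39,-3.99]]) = [8.14, 7.64, 4.39, 0.08]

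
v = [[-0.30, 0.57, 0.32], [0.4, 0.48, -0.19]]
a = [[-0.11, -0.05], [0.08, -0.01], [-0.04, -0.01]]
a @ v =[[0.01, -0.09, -0.03], [-0.03, 0.04, 0.03], [0.01, -0.03, -0.01]]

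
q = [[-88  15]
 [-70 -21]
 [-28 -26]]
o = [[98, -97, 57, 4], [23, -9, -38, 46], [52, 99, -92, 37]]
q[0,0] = -88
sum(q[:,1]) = -32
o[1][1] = -9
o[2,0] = 52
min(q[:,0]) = -88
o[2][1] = 99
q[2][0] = -28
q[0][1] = 15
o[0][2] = 57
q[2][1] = -26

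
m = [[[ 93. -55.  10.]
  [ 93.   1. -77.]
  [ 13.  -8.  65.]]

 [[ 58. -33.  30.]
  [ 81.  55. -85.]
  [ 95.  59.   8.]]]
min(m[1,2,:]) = 8.0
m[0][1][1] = 1.0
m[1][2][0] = 95.0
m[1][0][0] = 58.0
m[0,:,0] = [93.0, 93.0, 13.0]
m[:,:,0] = [[93.0, 93.0, 13.0], [58.0, 81.0, 95.0]]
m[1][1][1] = 55.0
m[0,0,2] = 10.0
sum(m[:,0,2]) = 40.0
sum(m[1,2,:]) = 162.0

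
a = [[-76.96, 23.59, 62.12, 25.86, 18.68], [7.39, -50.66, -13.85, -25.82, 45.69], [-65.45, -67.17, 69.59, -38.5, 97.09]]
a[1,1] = -50.66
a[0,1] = 23.59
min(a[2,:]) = -67.17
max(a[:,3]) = 25.86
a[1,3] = -25.82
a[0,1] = 23.59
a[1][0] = 7.39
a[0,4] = 18.68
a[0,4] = 18.68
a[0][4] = 18.68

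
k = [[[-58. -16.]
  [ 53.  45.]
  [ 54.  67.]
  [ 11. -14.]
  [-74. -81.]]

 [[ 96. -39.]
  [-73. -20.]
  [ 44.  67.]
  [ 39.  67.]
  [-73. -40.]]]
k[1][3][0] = 39.0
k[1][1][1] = -20.0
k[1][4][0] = -73.0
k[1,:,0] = [96.0, -73.0, 44.0, 39.0, -73.0]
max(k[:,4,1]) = -40.0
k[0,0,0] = -58.0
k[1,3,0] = 39.0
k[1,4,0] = -73.0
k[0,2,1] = 67.0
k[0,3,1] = -14.0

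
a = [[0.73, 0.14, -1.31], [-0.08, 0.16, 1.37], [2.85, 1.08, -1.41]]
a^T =[[0.73, -0.08, 2.85], [0.14, 0.16, 1.08], [-1.31, 1.37, -1.41]]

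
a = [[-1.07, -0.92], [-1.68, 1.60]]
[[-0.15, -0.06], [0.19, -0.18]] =a @ [[0.02, 0.08], [0.14, -0.03]]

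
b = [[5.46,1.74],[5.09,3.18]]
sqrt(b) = [[2.2, 0.46],[1.34, 1.60]]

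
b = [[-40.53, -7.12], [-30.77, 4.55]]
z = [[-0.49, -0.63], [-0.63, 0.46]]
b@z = [[24.35,22.26], [12.21,21.48]]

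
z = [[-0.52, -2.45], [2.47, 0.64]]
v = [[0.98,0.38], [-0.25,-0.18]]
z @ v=[[0.10,0.24], [2.26,0.82]]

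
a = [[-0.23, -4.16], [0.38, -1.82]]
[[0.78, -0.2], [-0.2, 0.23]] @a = [[-0.26, -2.88], [0.13, 0.41]]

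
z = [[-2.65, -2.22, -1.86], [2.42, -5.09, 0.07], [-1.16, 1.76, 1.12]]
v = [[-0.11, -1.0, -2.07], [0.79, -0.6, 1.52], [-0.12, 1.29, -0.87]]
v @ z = [[0.27, 1.69, -2.18],[-5.31, 3.98, 0.19],[4.45, -7.83, -0.66]]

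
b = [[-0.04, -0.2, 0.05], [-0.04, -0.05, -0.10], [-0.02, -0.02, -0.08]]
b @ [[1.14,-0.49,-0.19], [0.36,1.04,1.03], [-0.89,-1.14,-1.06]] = [[-0.16, -0.25, -0.25], [0.03, 0.08, 0.06], [0.04, 0.08, 0.07]]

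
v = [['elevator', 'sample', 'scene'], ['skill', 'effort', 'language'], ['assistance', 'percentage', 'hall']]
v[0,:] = ['elevator', 'sample', 'scene']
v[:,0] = ['elevator', 'skill', 'assistance']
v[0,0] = 'elevator'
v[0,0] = 'elevator'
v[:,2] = ['scene', 'language', 'hall']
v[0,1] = 'sample'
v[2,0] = 'assistance'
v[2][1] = 'percentage'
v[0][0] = 'elevator'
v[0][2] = 'scene'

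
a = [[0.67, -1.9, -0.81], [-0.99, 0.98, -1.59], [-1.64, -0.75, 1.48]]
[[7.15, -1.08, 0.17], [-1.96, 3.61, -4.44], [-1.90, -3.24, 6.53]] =a@[[1.28, 0.03, -1.03], [-2.77, 1.23, -1.52], [-1.27, -1.53, 2.5]]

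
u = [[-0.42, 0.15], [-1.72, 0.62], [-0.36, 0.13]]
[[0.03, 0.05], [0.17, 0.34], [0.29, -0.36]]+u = [[-0.39,  0.2], [-1.55,  0.96], [-0.07,  -0.23]]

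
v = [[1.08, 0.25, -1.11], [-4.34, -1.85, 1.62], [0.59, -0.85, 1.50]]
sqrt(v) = [[(1.19+0.04j), (0.1+0.03j), (-0.46+0j)], [(-2+1.92j), -0.14+1.16j, 0.66+0.09j], [0.19+0.54j, (-0.39+0.32j), 1.37+0.02j]]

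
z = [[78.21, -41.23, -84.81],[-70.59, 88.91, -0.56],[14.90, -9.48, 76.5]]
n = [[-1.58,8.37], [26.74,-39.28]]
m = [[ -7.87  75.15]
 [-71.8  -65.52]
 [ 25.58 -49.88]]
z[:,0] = [78.21, -70.59, 14.9]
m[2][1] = -49.88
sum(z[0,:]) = -47.830000000000005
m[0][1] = 75.15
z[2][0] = 14.9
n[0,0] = -1.58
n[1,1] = -39.28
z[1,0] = -70.59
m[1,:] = [-71.8, -65.52]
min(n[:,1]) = -39.28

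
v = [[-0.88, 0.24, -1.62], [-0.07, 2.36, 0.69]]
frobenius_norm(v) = 3.08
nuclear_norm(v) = 4.31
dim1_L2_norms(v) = [1.86, 2.46]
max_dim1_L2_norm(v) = 2.46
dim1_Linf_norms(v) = [1.62, 2.36]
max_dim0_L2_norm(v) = 2.37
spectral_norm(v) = 2.48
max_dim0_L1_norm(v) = 2.6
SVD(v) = [[-0.18,0.98], [0.98,0.18]] @ diag([2.4779016255527337, 1.8349396540712504]) @ [[0.04, 0.92, 0.39], [-0.48, 0.36, -0.8]]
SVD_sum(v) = [[-0.02, -0.41, -0.17], [0.09, 2.24, 0.95]] + [[-0.86, 0.65, -1.45], [-0.16, 0.12, -0.26]]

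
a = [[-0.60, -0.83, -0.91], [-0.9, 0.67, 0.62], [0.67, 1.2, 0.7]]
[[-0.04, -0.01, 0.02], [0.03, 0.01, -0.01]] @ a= [[0.05, 0.05, 0.04], [-0.03, -0.03, -0.03]]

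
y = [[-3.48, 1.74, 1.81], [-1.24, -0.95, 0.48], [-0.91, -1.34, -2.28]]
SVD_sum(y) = [[-3.17, 1.73, 2.25], [-0.59, 0.32, 0.42], [0.8, -0.44, -0.57]] + [[-0.31, -0.21, -0.27], [-0.66, -0.45, -0.58], [-1.71, -1.18, -1.50]] + [[-0.00, 0.22, -0.17], [0.01, -0.82, 0.64], [-0.00, 0.27, -0.21]]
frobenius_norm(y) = 5.38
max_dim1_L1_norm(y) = 7.03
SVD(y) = [[-0.95, -0.17, 0.25], [-0.18, -0.35, -0.92], [0.24, -0.92, 0.31]] @ diag([4.461044780562702, 2.780154370776644, 1.1298323506015353]) @ [[0.74, -0.41, -0.53], [0.67, 0.46, 0.59], [-0.01, 0.79, -0.61]]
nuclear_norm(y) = 8.37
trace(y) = -6.71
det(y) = -14.01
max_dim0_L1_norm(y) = 5.63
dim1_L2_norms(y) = [4.29, 1.63, 2.8]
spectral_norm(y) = 4.46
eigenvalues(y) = [(-2.71+1.88j), (-2.71-1.88j), (-1.29+0j)]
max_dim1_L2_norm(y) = 4.29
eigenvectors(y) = [[(-0.73+0j), (-0.73-0j), 0.12+0.00j], [(-0.32-0.18j), (-0.32+0.18j), -0.64+0.00j], [(-0-0.58j), (-0+0.58j), (0.76+0j)]]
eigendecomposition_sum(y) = [[(-1.7+0.27j), (0.79+1.51j), (0.93+1.23j)],[-0.81-0.31j, (-0.03+0.86j), 0.10+0.77j],[(-0.23-1.36j), (-1.2+0.63j), -0.98+0.75j]] + [[(-1.7-0.27j), (0.79-1.51j), 0.93-1.23j], [-0.81+0.31j, -0.03-0.86j, 0.10-0.77j], [-0.23+1.36j, (-1.2-0.63j), -0.98-0.75j]] + [[(-0.07+0j), 0.16+0.00j, -0.05+0.00j], [(0.39-0j), -0.89-0.00j, 0.28-0.00j], [-0.46+0.00j, (1.05+0j), (-0.33+0j)]]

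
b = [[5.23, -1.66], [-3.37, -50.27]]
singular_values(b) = [50.4, 5.33]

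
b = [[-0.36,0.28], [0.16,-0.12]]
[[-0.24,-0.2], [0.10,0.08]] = b @ [[0.2, -0.01], [-0.59, -0.71]]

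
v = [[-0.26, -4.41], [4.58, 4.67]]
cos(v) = [[-1.39,20.25], [-21.03,-24.02]]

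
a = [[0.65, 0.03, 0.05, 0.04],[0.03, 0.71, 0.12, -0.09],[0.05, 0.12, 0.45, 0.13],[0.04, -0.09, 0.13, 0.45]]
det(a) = 0.08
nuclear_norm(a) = 2.26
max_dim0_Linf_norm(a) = 0.71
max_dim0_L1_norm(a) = 0.95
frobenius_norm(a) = 1.19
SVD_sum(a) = [[0.08,0.22,0.09,-0.02],  [0.22,0.59,0.24,-0.04],  [0.09,0.24,0.09,-0.02],  [-0.02,-0.04,-0.02,0.00]] + [[0.43, -0.19, 0.12, 0.23], [-0.19, 0.09, -0.06, -0.10], [0.12, -0.06, 0.04, 0.07], [0.23, -0.10, 0.07, 0.12]] + [[0.14, 0.0, -0.16, -0.17], [0.0, 0.00, -0.00, -0.00], [-0.16, -0.0, 0.19, 0.20], [-0.17, -0.0, 0.2, 0.21]] + [[0.00, -0.0, 0.0, -0.00], [-0.00, 0.03, -0.06, 0.06], [0.00, -0.06, 0.13, -0.12], [-0.00, 0.06, -0.12, 0.12]]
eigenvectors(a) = [[0.33,0.8,0.51,-0.0], [0.88,-0.36,0.0,0.32], [0.35,0.23,-0.6,-0.68], [-0.06,0.43,-0.62,0.65]]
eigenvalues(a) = [0.78, 0.67, 0.54, 0.27]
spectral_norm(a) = 0.78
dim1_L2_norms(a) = [0.65, 0.73, 0.49, 0.48]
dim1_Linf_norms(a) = [0.65, 0.71, 0.45, 0.45]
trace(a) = 2.26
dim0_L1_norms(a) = [0.77, 0.95, 0.75, 0.71]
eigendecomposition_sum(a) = [[0.08, 0.22, 0.09, -0.02], [0.22, 0.59, 0.24, -0.04], [0.09, 0.24, 0.09, -0.02], [-0.02, -0.04, -0.02, 0.0]] + [[0.43, -0.19, 0.12, 0.23], [-0.19, 0.09, -0.06, -0.10], [0.12, -0.06, 0.04, 0.07], [0.23, -0.1, 0.07, 0.12]] + [[0.14, 0.0, -0.16, -0.17], [0.00, 0.00, -0.00, -0.0], [-0.16, -0.00, 0.19, 0.20], [-0.17, -0.00, 0.2, 0.21]] + [[0.00,-0.0,0.00,-0.0], [-0.0,0.03,-0.06,0.06], [0.00,-0.06,0.13,-0.12], [-0.0,0.06,-0.12,0.12]]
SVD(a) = [[-0.33, 0.8, 0.51, -0.00], [-0.88, -0.36, 0.0, 0.32], [-0.35, 0.23, -0.6, -0.68], [0.06, 0.43, -0.62, 0.65]] @ diag([0.775421953889029, 0.6724075642408938, 0.5424274852469391, 0.2697429966231379]) @ [[-0.33,-0.88,-0.35,0.06], [0.80,-0.36,0.23,0.43], [0.51,0.00,-0.60,-0.62], [-0.00,0.32,-0.68,0.65]]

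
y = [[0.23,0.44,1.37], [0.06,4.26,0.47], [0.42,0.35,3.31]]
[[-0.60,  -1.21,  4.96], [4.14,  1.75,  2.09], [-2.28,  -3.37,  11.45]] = y @ [[0.47,0.45,3.37], [1.06,0.53,0.11], [-0.86,-1.13,3.02]]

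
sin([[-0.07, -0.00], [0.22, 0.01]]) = [[-0.07, 0.00], [0.22, 0.01]]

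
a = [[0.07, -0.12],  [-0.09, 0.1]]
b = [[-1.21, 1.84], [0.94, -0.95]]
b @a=[[-0.25, 0.33],[0.15, -0.21]]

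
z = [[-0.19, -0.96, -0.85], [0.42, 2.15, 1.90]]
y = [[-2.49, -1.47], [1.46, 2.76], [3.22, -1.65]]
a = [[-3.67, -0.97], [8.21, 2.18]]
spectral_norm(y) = 4.42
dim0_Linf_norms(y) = [3.22, 2.76]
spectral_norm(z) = 3.18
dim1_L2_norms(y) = [2.89, 3.12, 3.62]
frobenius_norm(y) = 5.59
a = z @ y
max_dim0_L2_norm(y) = 4.32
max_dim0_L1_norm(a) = 11.88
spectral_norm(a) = 9.30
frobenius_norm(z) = 3.18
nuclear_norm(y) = 7.84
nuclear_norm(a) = 9.31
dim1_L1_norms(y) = [3.96, 4.22, 4.87]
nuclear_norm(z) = 3.18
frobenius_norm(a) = 9.30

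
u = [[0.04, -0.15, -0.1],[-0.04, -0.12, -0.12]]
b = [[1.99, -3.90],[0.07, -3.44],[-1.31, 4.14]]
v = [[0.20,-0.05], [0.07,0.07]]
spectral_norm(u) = 0.25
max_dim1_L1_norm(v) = 0.25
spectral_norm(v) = 0.21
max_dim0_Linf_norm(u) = 0.15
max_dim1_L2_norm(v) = 0.21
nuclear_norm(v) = 0.30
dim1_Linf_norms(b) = [3.9, 3.44, 4.14]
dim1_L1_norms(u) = [0.29, 0.28]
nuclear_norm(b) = 8.17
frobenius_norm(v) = 0.23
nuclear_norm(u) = 0.31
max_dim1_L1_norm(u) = 0.29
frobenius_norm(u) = 0.25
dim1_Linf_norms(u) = [0.15, 0.12]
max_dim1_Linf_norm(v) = 0.2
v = u @ b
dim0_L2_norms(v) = [0.21, 0.09]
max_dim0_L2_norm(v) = 0.21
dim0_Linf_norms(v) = [0.2, 0.07]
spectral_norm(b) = 6.96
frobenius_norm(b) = 7.06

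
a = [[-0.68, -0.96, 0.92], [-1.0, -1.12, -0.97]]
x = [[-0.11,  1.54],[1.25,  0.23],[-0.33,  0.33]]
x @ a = [[-1.47, -1.62, -1.6], [-1.08, -1.46, 0.93], [-0.11, -0.05, -0.62]]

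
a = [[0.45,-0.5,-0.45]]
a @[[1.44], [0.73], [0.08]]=[[0.25]]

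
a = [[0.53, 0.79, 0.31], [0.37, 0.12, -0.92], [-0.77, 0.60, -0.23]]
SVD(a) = [[-0.6,  0.47,  -0.65], [-0.33,  0.59,  0.73], [0.73,  0.66,  -0.2]] @ diag([1.0054008613632688, 1.0003819131298057, 0.9964964304264957]) @ [[-1.00, -0.08, -0.05], [-0.04, 0.83, -0.55], [0.08, -0.55, -0.83]]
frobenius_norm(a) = 1.73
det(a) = 1.00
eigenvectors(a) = [[-0.80+0.00j, -0.13+0.41j, -0.13-0.41j], [-0.56+0.00j, (-0.09-0.58j), (-0.09+0.58j)], [0.22+0.00j, -0.69+0.00j, -0.69-0.00j]]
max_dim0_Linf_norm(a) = 0.92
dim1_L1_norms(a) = [1.63, 1.41, 1.6]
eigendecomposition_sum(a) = [[(0.64-0j), (0.45+0j), (-0.18+0j)], [0.45-0.00j, (0.32+0j), (-0.12+0j)], [(-0.18+0j), (-0.13-0j), (0.05+0j)]] + [[-0.05+0.18j, 0.17-0.18j, (0.24+0.17j)], [-0.04-0.25j, -0.10+0.33j, (-0.4-0.06j)], [-0.30+0.00j, (0.36+0.18j), -0.14+0.45j]] + [[-0.05-0.18j, (0.17+0.18j), (0.24-0.17j)], [(-0.04+0.25j), -0.10-0.33j, (-0.4+0.06j)], [(-0.3-0j), (0.36-0.18j), -0.14-0.45j]]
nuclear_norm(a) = 3.00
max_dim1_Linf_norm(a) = 0.92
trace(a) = 0.42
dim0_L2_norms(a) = [1.01, 1.0, 1.0]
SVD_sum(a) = [[0.6, 0.05, 0.03], [0.33, 0.03, 0.02], [-0.73, -0.06, -0.03]] + [[-0.02, 0.39, -0.26], [-0.02, 0.49, -0.33], [-0.02, 0.55, -0.36]] + [[-0.05, 0.35, 0.54], [0.06, -0.4, -0.61], [-0.02, 0.11, 0.17]]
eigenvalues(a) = [(1+0j), (-0.29+0.96j), (-0.29-0.96j)]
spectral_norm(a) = 1.01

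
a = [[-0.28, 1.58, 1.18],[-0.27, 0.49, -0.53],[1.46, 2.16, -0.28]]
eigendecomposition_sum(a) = [[(-0.87+0j), -0.12+0.00j, 0.75-0.00j], [(0.1-0j), 0.01-0.00j, (-0.08+0j)], [(0.83-0j), 0.11-0.00j, -0.71+0.00j]] + [[0.30+0.18j, 0.85-0.59j, (0.21+0.27j)], [(-0.18+0.17j), 0.24+0.69j, -0.22+0.09j], [(0.32+0.24j), (1.02-0.58j), (0.21+0.32j)]] + [[0.30-0.18j, (0.85+0.59j), 0.21-0.27j], [-0.18-0.17j, (0.24-0.69j), -0.22-0.09j], [(0.32-0.24j), (1.02+0.58j), (0.21-0.32j)]]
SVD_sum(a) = [[0.55, 1.36, 0.15], [0.11, 0.27, 0.03], [0.93, 2.31, 0.26]] + [[-0.8, 0.2, 1.05], [0.11, -0.03, -0.14], [0.46, -0.12, -0.6]] + [[-0.02, 0.01, -0.02], [-0.49, 0.24, -0.42], [0.07, -0.04, 0.06]]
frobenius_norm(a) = 3.38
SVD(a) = [[0.51,-0.86,-0.05], [0.10,0.12,-0.99], [0.86,0.49,0.15]] @ diag([2.923714393327983, 1.5503770361232758, 0.6963657028518827]) @ [[0.37, 0.92, 0.1], [0.6, -0.15, -0.78], [0.71, -0.35, 0.61]]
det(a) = -3.16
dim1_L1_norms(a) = [3.04, 1.29, 3.9]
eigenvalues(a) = [(-1.57+0j), (0.75+1.2j), (0.75-1.2j)]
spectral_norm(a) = 2.92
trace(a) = -0.07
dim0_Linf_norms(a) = [1.46, 2.16, 1.18]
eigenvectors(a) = [[(-0.72+0j), (-0.6+0.06j), -0.60-0.06j], [0.08+0.00j, (0.08-0.42j), 0.08+0.42j], [(0.68+0j), -0.68+0.00j, -0.68-0.00j]]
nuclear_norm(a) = 5.17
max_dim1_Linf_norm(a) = 2.16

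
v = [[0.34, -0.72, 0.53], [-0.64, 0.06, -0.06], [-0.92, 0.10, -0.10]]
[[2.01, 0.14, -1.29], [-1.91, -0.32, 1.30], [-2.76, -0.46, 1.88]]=v @ [[2.87, 0.53, -1.97], [-2.03, -0.54, 1.46], [-0.81, -0.81, 0.82]]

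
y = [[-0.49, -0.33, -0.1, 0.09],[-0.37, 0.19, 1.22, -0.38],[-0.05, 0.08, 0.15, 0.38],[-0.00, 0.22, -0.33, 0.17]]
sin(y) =[[-0.46,-0.31,-0.10,0.11], [-0.35,0.17,1.19,-0.41], [-0.04,0.07,0.13,0.39], [-0.00,0.22,-0.36,0.17]]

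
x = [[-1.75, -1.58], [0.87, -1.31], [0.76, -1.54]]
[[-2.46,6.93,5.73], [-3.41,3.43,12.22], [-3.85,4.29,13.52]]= x@[[-0.59, -1.0, 3.22], [2.21, -3.28, -7.19]]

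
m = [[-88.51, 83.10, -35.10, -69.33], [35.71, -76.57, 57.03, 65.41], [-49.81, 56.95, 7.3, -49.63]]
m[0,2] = -35.1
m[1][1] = -76.57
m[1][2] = 57.03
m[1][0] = 35.71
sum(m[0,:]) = -109.84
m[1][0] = 35.71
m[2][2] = 7.3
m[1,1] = -76.57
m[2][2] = 7.3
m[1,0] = 35.71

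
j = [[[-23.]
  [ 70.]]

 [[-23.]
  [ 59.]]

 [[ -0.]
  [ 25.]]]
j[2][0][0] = -0.0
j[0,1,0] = 70.0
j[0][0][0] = -23.0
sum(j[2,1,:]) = 25.0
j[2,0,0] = -0.0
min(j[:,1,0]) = 25.0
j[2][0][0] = -0.0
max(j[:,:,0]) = 70.0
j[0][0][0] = -23.0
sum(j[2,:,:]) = 25.0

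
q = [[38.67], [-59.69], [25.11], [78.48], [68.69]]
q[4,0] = 68.69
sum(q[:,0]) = 151.26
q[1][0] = -59.69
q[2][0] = 25.11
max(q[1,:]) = -59.69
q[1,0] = -59.69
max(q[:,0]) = 78.48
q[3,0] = 78.48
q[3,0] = 78.48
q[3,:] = [78.48]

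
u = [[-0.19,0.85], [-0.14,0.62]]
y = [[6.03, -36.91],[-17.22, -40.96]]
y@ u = [[4.02, -17.76], [9.01, -40.03]]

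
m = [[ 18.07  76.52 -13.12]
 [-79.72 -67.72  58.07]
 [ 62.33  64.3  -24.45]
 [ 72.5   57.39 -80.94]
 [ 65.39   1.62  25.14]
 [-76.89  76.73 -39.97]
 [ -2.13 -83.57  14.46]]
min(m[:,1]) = -83.57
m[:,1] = [76.52, -67.72, 64.3, 57.39, 1.62, 76.73, -83.57]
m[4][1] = 1.62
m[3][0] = 72.5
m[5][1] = 76.73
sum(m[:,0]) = 59.54999999999999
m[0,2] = -13.12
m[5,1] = 76.73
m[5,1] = 76.73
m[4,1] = 1.62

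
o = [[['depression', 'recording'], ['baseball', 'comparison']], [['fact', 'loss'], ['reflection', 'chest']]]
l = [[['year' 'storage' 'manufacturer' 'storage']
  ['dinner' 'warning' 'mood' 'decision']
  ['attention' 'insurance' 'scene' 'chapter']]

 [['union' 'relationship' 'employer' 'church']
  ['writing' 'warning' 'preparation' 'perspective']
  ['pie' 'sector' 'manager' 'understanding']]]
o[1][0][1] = 'loss'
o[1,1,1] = 'chest'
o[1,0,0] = 'fact'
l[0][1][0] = 'dinner'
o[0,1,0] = 'baseball'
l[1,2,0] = 'pie'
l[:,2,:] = [['attention', 'insurance', 'scene', 'chapter'], ['pie', 'sector', 'manager', 'understanding']]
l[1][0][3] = 'church'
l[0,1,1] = 'warning'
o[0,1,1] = 'comparison'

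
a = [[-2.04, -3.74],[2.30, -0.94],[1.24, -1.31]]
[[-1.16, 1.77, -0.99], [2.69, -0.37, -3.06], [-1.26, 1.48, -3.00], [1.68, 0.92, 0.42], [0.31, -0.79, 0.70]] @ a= [[5.21,3.97], [-10.13,-5.7], [2.25,7.25], [-0.79,-7.70], [-1.58,-1.33]]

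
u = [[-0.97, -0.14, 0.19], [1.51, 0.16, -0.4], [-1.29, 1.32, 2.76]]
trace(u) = 1.95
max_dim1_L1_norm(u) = 5.37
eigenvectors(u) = [[0.48,0.22,0.06],[-0.74,-0.84,-0.13],[0.48,0.5,0.99]]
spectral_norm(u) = 3.50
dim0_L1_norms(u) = [3.77, 1.62, 3.35]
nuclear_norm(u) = 5.00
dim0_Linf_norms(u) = [1.51, 1.32, 2.76]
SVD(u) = [[-0.17, 0.53, -0.83], [0.3, -0.78, -0.55], [-0.94, -0.35, -0.02]] @ diag([3.497335834943794, 1.501678186426686, 0.0021637994945674123]) @ [[0.52, -0.33, -0.78], [-0.82, -0.44, -0.36], [0.22, -0.84, 0.50]]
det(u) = -0.01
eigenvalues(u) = [-0.57, 0.01, 2.51]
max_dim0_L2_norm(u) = 2.8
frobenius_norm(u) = 3.81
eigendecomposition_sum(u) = [[-0.94, -0.23, 0.03], [1.45, 0.35, -0.04], [-0.94, -0.23, 0.03]] + [[-0.01, -0.00, -0.00], [0.02, 0.01, 0.00], [-0.01, -0.01, -0.00]] + [[-0.02, 0.09, 0.16], [0.04, -0.21, -0.36], [-0.34, 1.56, 2.73]]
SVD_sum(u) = [[-0.32,0.20,0.48], [0.55,-0.35,-0.82], [-1.72,1.09,2.57]] + [[-0.65, -0.34, -0.29],[0.96, 0.51, 0.42],[0.43, 0.23, 0.19]] + [[-0.0, 0.0, -0.0],[-0.00, 0.00, -0.00],[-0.00, 0.00, -0.0]]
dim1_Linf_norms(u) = [0.97, 1.51, 2.76]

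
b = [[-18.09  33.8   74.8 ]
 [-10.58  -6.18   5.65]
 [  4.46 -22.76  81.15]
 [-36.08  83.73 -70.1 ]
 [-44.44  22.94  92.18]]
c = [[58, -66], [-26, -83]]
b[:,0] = [-18.09, -10.58, 4.46, -36.08, -44.44]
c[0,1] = -66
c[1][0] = -26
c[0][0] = 58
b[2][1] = -22.76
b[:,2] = [74.8, 5.65, 81.15, -70.1, 92.18]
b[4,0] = -44.44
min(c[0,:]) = -66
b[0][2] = 74.8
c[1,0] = -26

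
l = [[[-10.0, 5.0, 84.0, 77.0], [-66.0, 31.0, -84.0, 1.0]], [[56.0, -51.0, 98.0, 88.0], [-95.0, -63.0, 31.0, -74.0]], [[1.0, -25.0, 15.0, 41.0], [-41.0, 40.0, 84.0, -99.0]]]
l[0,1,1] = 31.0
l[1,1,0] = -95.0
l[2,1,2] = 84.0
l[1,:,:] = [[56.0, -51.0, 98.0, 88.0], [-95.0, -63.0, 31.0, -74.0]]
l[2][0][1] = -25.0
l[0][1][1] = 31.0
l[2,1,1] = 40.0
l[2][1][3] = -99.0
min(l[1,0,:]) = -51.0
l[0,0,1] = 5.0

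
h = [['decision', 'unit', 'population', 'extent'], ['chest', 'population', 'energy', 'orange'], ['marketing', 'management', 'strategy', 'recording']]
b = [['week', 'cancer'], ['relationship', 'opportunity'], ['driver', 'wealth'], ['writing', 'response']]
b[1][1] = 'opportunity'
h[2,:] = ['marketing', 'management', 'strategy', 'recording']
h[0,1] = 'unit'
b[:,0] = ['week', 'relationship', 'driver', 'writing']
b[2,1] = 'wealth'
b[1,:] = ['relationship', 'opportunity']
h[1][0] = 'chest'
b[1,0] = 'relationship'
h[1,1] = 'population'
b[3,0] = 'writing'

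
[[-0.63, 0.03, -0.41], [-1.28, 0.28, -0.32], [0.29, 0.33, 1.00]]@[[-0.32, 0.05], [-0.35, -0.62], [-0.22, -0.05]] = [[0.28,  -0.03], [0.38,  -0.22], [-0.43,  -0.24]]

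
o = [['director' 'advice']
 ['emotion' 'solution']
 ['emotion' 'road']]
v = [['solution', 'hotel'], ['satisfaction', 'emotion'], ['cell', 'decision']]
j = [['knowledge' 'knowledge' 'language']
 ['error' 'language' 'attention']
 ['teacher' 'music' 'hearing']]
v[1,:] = ['satisfaction', 'emotion']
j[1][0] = 'error'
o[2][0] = 'emotion'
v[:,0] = ['solution', 'satisfaction', 'cell']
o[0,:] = ['director', 'advice']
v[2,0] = 'cell'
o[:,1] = ['advice', 'solution', 'road']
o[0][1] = 'advice'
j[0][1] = 'knowledge'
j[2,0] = 'teacher'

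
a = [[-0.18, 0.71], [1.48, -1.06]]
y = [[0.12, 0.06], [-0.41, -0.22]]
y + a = [[-0.06, 0.77], [1.07, -1.28]]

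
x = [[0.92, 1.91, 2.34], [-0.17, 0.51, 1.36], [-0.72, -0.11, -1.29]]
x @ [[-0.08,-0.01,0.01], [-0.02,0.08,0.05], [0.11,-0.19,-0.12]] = [[0.15,-0.30,-0.18],[0.15,-0.22,-0.14],[-0.08,0.24,0.14]]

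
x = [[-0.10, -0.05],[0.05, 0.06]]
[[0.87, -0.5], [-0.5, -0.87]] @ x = [[-0.11, -0.07], [0.01, -0.03]]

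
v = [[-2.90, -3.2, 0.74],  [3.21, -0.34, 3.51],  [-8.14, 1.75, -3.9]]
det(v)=67.444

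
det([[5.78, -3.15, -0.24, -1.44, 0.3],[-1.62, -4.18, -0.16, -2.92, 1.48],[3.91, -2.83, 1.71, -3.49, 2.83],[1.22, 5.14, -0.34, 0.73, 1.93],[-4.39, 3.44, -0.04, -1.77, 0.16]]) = -734.866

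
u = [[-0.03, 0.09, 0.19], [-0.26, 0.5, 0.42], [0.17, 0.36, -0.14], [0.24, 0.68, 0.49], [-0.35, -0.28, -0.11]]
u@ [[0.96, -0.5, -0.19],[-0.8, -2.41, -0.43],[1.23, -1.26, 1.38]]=[[0.13,-0.44,0.23], [-0.13,-1.60,0.41], [-0.3,-0.78,-0.38], [0.29,-2.38,0.34], [-0.25,0.99,0.04]]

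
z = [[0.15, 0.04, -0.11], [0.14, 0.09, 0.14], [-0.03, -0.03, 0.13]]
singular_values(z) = [0.23, 0.22, 0.03]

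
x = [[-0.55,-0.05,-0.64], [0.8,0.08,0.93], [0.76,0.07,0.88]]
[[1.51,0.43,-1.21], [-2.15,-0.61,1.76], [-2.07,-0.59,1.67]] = x@[[0.49, 1.27, 1.46], [5.85, 2.1, -1.02], [-3.24, -1.93, 0.72]]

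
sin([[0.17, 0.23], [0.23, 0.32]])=[[0.16, 0.22], [0.22, 0.31]]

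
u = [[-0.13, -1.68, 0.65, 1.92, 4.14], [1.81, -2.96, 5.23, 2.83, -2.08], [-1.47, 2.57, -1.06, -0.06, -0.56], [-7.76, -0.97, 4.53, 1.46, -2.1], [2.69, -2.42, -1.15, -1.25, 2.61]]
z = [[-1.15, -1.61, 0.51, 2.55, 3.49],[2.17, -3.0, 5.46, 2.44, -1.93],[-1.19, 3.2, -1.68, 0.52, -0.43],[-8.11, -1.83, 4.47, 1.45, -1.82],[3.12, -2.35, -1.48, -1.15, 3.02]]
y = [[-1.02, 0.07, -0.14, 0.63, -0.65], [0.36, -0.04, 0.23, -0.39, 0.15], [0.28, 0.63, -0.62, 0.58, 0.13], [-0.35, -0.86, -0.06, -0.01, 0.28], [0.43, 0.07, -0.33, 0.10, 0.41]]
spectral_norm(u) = 10.41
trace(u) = -0.08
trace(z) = -1.36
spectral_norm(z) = 10.79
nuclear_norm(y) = 3.72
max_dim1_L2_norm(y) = 1.37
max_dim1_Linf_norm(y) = 1.02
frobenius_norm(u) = 14.04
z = y + u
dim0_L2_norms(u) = [8.54, 5.0, 7.12, 3.92, 5.74]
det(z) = -51.53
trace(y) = -1.28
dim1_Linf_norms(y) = [1.02, 0.39, 0.63, 0.86, 0.43]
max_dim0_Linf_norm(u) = 7.76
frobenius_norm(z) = 14.61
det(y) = -0.00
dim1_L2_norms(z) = [4.78, 7.29, 3.86, 9.72, 5.28]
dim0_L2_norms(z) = [9.11, 5.54, 7.42, 4.02, 5.34]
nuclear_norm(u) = 25.67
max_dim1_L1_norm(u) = 16.82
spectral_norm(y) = 1.54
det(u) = -145.55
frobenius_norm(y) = 2.21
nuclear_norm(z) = 26.91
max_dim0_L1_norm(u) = 13.86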